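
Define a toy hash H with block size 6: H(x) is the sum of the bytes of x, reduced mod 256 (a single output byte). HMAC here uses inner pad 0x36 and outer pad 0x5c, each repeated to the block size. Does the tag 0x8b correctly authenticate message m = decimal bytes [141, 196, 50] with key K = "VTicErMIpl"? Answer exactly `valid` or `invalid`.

Key "VTicErMIpl" = 56 54 69 63 45 72 4d 49 70 6c is 10 bytes > B = 6, so hash it first: H(key) = 9f, then zero-pad to 6 bytes: K' = 9f 00 00 00 00 00.
K' ⊕ ipad = a9 36 36 36 36 36; K' ⊕ opad = c3 5c 5c 5c 5c 5c.
Inner hash: sum = 169+54+54+54+54+54+141+196+50 = 826; mod 256 = 58 → 3a.
Outer hash (recomputed tag): sum = 195+92+92+92+92+92+58 = 713; mod 256 = 201 → c9.
Recomputed tag = c9; claimed = 8b → mismatch.

invalid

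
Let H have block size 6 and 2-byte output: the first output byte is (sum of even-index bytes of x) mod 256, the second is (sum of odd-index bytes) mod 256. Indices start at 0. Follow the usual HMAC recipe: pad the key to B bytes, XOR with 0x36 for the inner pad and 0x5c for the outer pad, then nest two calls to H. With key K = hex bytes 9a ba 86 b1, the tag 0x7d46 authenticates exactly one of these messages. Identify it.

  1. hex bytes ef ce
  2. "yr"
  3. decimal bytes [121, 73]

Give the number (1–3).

Key hex bytes 9a ba 86 b1 is 4 bytes ≤ B = 6; zero-pad to 6 bytes: K' = 9a ba 86 b1 00 00.
K' ⊕ ipad = ac 8c b0 87 36 36; K' ⊕ opad = c6 e6 da ed 5c 5c.
m1: inner = H(ac 8c b0 87 36 36 ef ce) = 81 17; tag = H(c6 e6 da ed 5c 5c 81 17) = 7d46 ← matches
m2: inner = H(ac 8c b0 87 36 36 79 72) = 0b bb; tag = H(c6 e6 da ed 5c 5c 0b bb) = 07ea
m3: inner = H(ac 8c b0 87 36 36 79 49) = 0b 92; tag = H(c6 e6 da ed 5c 5c 0b 92) = 07c1

1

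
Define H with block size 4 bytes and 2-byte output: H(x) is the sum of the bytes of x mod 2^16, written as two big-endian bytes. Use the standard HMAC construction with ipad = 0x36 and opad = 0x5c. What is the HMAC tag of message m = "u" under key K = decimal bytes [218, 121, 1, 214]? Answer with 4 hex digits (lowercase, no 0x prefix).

Key decimal bytes [218, 121, 1, 214] = da 79 01 d6 is exactly B = 4 bytes: K' = da 79 01 d6.
K' ⊕ ipad = ec 4f 37 e0.  K' ⊕ opad = 86 25 5d 8a.
Inner input = (K'⊕ipad) ∥ m = ec 4f 37 e0 ∥ 75.
Inner hash: sum = 236+79+55+224+117 = 711 → 02 c7.
Outer input = (K'⊕opad) ∥ inner = 86 25 5d 8a ∥ 02 c7.
Outer hash (tag): sum = 134+37+93+138+2+199 = 603 → 02 5b.

025b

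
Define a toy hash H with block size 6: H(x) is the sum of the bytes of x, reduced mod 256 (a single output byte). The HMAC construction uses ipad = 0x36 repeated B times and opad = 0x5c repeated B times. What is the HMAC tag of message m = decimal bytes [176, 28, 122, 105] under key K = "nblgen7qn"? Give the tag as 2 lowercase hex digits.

Key "nblgen7qn" = 6e 62 6c 67 65 6e 37 71 6e is 9 bytes > B = 6, so hash it first: H(key) = 8c, then zero-pad to 6 bytes: K' = 8c 00 00 00 00 00.
K' ⊕ ipad = ba 36 36 36 36 36.  K' ⊕ opad = d0 5c 5c 5c 5c 5c.
Inner input = (K'⊕ipad) ∥ m = ba 36 36 36 36 36 ∥ b0 1c 7a 69.
Inner hash: sum = 186+54+54+54+54+54+176+28+122+105 = 887; mod 256 = 119 → 77.
Outer input = (K'⊕opad) ∥ inner = d0 5c 5c 5c 5c 5c ∥ 77.
Outer hash (tag): sum = 208+92+92+92+92+92+119 = 787; mod 256 = 19 → 13.

13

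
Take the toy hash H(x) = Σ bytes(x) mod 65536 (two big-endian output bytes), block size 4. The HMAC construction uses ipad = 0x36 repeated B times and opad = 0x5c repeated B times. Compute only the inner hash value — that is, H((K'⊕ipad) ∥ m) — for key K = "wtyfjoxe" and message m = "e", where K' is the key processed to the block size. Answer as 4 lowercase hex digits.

01bc

Key "wtyfjoxe" = 77 74 79 66 6a 6f 78 65 is 8 bytes > B = 4, so hash it first: H(key) = 03 80, then zero-pad to 4 bytes: K' = 03 80 00 00.
K' ⊕ ipad = 35 b6 36 36.
Inner input = 35 b6 36 36 ∥ 65.
Inner hash: sum = 53+182+54+54+101 = 444 → 01 bc.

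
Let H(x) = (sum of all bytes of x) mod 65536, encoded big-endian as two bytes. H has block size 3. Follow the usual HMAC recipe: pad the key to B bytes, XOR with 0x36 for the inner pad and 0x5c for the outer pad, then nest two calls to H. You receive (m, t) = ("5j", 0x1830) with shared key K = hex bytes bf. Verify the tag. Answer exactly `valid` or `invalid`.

invalid

Key hex bytes bf is 1 byte ≤ B = 3; zero-pad to 3 bytes: K' = bf 00 00.
K' ⊕ ipad = 89 36 36; K' ⊕ opad = e3 5c 5c.
Inner hash: sum = 137+54+54+53+106 = 404 → 01 94.
Outer hash (recomputed tag): sum = 227+92+92+1+148 = 560 → 02 30.
Recomputed tag = 0230; claimed = 1830 → mismatch.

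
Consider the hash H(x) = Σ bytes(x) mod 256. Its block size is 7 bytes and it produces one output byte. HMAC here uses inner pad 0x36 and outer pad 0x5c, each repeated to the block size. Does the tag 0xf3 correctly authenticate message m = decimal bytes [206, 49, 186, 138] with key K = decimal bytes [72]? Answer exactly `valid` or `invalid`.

Key decimal bytes [72] = 48 is 1 byte ≤ B = 7; zero-pad to 7 bytes: K' = 48 00 00 00 00 00 00.
K' ⊕ ipad = 7e 36 36 36 36 36 36; K' ⊕ opad = 14 5c 5c 5c 5c 5c 5c.
Inner hash: sum = 126+54+54+54+54+54+54+206+49+186+138 = 1029; mod 256 = 5 → 05.
Outer hash (recomputed tag): sum = 20+92+92+92+92+92+92+5 = 577; mod 256 = 65 → 41.
Recomputed tag = 41; claimed = f3 → mismatch.

invalid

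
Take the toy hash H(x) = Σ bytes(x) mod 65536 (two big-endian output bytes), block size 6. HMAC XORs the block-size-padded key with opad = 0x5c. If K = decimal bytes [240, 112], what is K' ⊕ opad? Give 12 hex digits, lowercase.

Key decimal bytes [240, 112] = f0 70 is 2 bytes ≤ B = 6; zero-pad to 6 bytes: K' = f0 70 00 00 00 00.
XOR each byte with 0x5c: f0⊕5c=ac, 70⊕5c=2c, 00⊕5c=5c, 00⊕5c=5c, 00⊕5c=5c, 00⊕5c=5c.

ac2c5c5c5c5c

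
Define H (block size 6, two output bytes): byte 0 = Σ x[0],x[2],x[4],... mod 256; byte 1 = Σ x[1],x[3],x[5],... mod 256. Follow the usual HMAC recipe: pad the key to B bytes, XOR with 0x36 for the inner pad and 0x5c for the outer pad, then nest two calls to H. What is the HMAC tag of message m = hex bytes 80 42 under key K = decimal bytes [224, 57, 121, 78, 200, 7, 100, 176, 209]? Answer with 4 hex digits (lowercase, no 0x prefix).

0ed0

Key decimal bytes [224, 57, 121, 78, 200, 7, 100, 176, 209] = e0 39 79 4e c8 07 64 b0 d1 is 9 bytes > B = 6, so hash it first: H(key) = 56 3e, then zero-pad to 6 bytes: K' = 56 3e 00 00 00 00.
K' ⊕ ipad = 60 08 36 36 36 36.  K' ⊕ opad = 0a 62 5c 5c 5c 5c.
Inner input = (K'⊕ipad) ∥ m = 60 08 36 36 36 36 ∥ 80 42.
Inner hash: even-index sum = 332 mod 256 = 76; odd-index sum = 182 mod 256 = 182 → 4c b6.
Outer input = (K'⊕opad) ∥ inner = 0a 62 5c 5c 5c 5c ∥ 4c b6.
Outer hash (tag): even-index sum = 270 mod 256 = 14; odd-index sum = 464 mod 256 = 208 → 0e d0.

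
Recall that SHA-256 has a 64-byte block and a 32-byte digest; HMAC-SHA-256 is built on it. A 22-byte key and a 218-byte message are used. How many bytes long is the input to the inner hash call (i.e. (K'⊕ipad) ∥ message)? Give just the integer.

Key is 22 ≤ 64 bytes, zero-padded: |K'| = 64.
Inner input = (K'⊕ipad) ∥ m → 64 + 218 = 282 bytes.

282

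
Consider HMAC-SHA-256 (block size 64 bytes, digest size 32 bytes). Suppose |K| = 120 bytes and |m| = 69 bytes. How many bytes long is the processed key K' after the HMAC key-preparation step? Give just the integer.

Key is 120 > 64 bytes, so it is hashed to 32 bytes then zero-padded to 64: |K'| = 64.

64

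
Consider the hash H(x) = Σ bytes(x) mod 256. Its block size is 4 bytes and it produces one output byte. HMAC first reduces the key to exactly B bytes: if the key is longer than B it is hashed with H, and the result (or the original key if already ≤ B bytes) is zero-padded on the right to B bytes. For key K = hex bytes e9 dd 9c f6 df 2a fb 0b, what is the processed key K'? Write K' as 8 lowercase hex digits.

|K| = 8 > B = 4, so first hash the key.
H(K): sum = 233+221+156+246+223+42+251+11 = 1383; mod 256 = 103 → 67.
Zero-pad H(K) = 67 to 4 bytes: K' = 67 00 00 00.

67000000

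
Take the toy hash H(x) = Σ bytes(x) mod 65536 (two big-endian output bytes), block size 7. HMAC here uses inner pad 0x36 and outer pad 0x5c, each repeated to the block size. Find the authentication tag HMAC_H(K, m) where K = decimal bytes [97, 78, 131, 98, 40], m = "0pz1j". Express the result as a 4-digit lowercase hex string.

02b3

Key decimal bytes [97, 78, 131, 98, 40] = 61 4e 83 62 28 is 5 bytes ≤ B = 7; zero-pad to 7 bytes: K' = 61 4e 83 62 28 00 00.
K' ⊕ ipad = 57 78 b5 54 1e 36 36.  K' ⊕ opad = 3d 12 df 3e 74 5c 5c.
Inner input = (K'⊕ipad) ∥ m = 57 78 b5 54 1e 36 36 ∥ 30 70 7a 31 6a.
Inner hash: sum = 87+120+181+84+30+54+54+48+112+122+49+106 = 1047 → 04 17.
Outer input = (K'⊕opad) ∥ inner = 3d 12 df 3e 74 5c 5c ∥ 04 17.
Outer hash (tag): sum = 61+18+223+62+116+92+92+4+23 = 691 → 02 b3.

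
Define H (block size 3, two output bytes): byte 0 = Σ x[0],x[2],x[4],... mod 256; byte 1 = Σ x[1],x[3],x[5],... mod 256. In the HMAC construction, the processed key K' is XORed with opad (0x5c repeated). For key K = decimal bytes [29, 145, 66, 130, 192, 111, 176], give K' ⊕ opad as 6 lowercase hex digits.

Key decimal bytes [29, 145, 66, 130, 192, 111, 176] = 1d 91 42 82 c0 6f b0 is 7 bytes > B = 3, so hash it first: H(key) = cf 82, then zero-pad to 3 bytes: K' = cf 82 00.
XOR each byte with 0x5c: cf⊕5c=93, 82⊕5c=de, 00⊕5c=5c.

93de5c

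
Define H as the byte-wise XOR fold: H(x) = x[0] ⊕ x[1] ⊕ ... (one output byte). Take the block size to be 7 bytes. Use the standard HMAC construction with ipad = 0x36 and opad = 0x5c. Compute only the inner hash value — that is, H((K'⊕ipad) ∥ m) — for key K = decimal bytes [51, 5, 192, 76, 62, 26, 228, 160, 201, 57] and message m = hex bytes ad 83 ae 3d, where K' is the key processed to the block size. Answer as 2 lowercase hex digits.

Key decimal bytes [51, 5, 192, 76, 62, 26, 228, 160, 201, 57] = 33 05 c0 4c 3e 1a e4 a0 c9 39 is 10 bytes > B = 7, so hash it first: H(key) = 2a, then zero-pad to 7 bytes: K' = 2a 00 00 00 00 00 00.
K' ⊕ ipad = 1c 36 36 36 36 36 36.
Inner input = 1c 36 36 36 36 36 36 ∥ ad 83 ae 3d.
Inner hash: XOR 1c⊕36⊕36⊕36⊕36⊕36⊕36⊕ad⊕83⊕ae⊕3d = a1.

a1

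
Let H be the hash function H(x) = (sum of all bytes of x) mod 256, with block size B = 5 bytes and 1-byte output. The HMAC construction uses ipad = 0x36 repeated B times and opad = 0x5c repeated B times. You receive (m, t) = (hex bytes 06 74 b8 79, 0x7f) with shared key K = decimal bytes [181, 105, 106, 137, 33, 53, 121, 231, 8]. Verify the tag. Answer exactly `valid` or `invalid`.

Key decimal bytes [181, 105, 106, 137, 33, 53, 121, 231, 8] = b5 69 6a 89 21 35 79 e7 08 is 9 bytes > B = 5, so hash it first: H(key) = cf, then zero-pad to 5 bytes: K' = cf 00 00 00 00.
K' ⊕ ipad = f9 36 36 36 36; K' ⊕ opad = 93 5c 5c 5c 5c.
Inner hash: sum = 249+54+54+54+54+6+116+184+121 = 892; mod 256 = 124 → 7c.
Outer hash (recomputed tag): sum = 147+92+92+92+92+124 = 639; mod 256 = 127 → 7f.
Recomputed tag = 7f; claimed = 7f → match.

valid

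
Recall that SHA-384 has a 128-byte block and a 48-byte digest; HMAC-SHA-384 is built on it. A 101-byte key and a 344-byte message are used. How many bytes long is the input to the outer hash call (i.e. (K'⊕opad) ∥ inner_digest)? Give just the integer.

176

Key is 101 ≤ 128 bytes, zero-padded: |K'| = 128.
Outer input = (K'⊕opad) ∥ H(inner) → 128 + 48 = 176 bytes.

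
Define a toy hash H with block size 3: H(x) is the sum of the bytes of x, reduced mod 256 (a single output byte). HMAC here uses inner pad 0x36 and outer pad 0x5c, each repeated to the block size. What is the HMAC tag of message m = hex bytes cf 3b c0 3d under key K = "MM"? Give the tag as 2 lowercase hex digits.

Key "MM" = 4d 4d is 2 bytes ≤ B = 3; zero-pad to 3 bytes: K' = 4d 4d 00.
K' ⊕ ipad = 7b 7b 36.  K' ⊕ opad = 11 11 5c.
Inner input = (K'⊕ipad) ∥ m = 7b 7b 36 ∥ cf 3b c0 3d.
Inner hash: sum = 123+123+54+207+59+192+61 = 819; mod 256 = 51 → 33.
Outer input = (K'⊕opad) ∥ inner = 11 11 5c ∥ 33.
Outer hash (tag): sum = 17+17+92+51 = 177 → b1.

b1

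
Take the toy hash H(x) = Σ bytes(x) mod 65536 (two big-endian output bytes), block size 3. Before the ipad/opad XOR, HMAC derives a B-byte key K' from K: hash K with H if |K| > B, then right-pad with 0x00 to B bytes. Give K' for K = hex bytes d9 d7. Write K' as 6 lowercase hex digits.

Key hex bytes d9 d7 is 2 bytes ≤ B = 3; zero-pad to 3 bytes: K' = d9 d7 00.

d9d700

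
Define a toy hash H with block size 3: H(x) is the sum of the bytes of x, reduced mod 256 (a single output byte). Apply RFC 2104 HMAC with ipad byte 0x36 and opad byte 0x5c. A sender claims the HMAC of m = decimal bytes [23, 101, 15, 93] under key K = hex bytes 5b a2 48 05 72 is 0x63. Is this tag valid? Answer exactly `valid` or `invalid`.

Key hex bytes 5b a2 48 05 72 is 5 bytes > B = 3, so hash it first: H(key) = bc, then zero-pad to 3 bytes: K' = bc 00 00.
K' ⊕ ipad = 8a 36 36; K' ⊕ opad = e0 5c 5c.
Inner hash: sum = 138+54+54+23+101+15+93 = 478; mod 256 = 222 → de.
Outer hash (recomputed tag): sum = 224+92+92+222 = 630; mod 256 = 118 → 76.
Recomputed tag = 76; claimed = 63 → mismatch.

invalid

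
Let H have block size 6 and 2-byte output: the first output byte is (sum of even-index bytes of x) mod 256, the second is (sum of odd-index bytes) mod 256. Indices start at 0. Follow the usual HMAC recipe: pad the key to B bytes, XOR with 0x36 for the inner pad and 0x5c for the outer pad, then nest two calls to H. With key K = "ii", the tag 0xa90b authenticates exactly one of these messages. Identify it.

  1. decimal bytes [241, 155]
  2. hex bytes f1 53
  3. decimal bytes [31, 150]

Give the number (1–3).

2

Key "ii" = 69 69 is 2 bytes ≤ B = 6; zero-pad to 6 bytes: K' = 69 69 00 00 00 00.
K' ⊕ ipad = 5f 5f 36 36 36 36; K' ⊕ opad = 35 35 5c 5c 5c 5c.
m1: inner = H(5f 5f 36 36 36 36 f1 9b) = bc 66; tag = H(35 35 5c 5c 5c 5c bc 66) = a953
m2: inner = H(5f 5f 36 36 36 36 f1 53) = bc 1e; tag = H(35 35 5c 5c 5c 5c bc 1e) = a90b ← matches
m3: inner = H(5f 5f 36 36 36 36 1f 96) = ea 61; tag = H(35 35 5c 5c 5c 5c ea 61) = d74e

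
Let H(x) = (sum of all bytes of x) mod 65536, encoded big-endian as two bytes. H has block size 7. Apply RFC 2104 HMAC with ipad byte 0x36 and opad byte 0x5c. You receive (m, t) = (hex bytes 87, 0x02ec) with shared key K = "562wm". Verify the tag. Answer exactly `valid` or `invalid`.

Key "562wm" = 35 36 32 77 6d is 5 bytes ≤ B = 7; zero-pad to 7 bytes: K' = 35 36 32 77 6d 00 00.
K' ⊕ ipad = 03 00 04 41 5b 36 36; K' ⊕ opad = 69 6a 6e 2b 31 5c 5c.
Inner hash: sum = 3+0+4+65+91+54+54+135 = 406 → 01 96.
Outer hash (recomputed tag): sum = 105+106+110+43+49+92+92+1+150 = 748 → 02 ec.
Recomputed tag = 02ec; claimed = 02ec → match.

valid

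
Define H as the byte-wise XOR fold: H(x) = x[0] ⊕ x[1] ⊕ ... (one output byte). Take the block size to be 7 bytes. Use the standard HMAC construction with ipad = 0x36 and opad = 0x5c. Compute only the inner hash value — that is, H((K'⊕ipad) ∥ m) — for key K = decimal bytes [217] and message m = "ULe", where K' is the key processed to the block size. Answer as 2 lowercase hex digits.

93

Key decimal bytes [217] = d9 is 1 byte ≤ B = 7; zero-pad to 7 bytes: K' = d9 00 00 00 00 00 00.
K' ⊕ ipad = ef 36 36 36 36 36 36.
Inner input = ef 36 36 36 36 36 36 ∥ 55 4c 65.
Inner hash: XOR ef⊕36⊕36⊕36⊕36⊕36⊕36⊕55⊕4c⊕65 = 93.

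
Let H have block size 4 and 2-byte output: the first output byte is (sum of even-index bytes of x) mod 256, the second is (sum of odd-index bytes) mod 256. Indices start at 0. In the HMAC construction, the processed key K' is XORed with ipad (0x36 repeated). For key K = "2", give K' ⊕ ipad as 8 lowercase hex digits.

04363636

Key "2" = 32 is 1 byte ≤ B = 4; zero-pad to 4 bytes: K' = 32 00 00 00.
XOR each byte with 0x36: 32⊕36=04, 00⊕36=36, 00⊕36=36, 00⊕36=36.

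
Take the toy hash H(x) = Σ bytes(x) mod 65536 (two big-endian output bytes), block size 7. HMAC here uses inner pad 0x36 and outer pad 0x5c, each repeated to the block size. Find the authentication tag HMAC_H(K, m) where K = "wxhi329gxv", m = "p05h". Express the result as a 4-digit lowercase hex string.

Key "wxhi329gxv" = 77 78 68 69 33 32 39 67 78 76 is 10 bytes > B = 7, so hash it first: H(key) = 03 b3, then zero-pad to 7 bytes: K' = 03 b3 00 00 00 00 00.
K' ⊕ ipad = 35 85 36 36 36 36 36.  K' ⊕ opad = 5f ef 5c 5c 5c 5c 5c.
Inner input = (K'⊕ipad) ∥ m = 35 85 36 36 36 36 36 ∥ 70 30 35 68.
Inner hash: sum = 53+133+54+54+54+54+54+112+48+53+104 = 773 → 03 05.
Outer input = (K'⊕opad) ∥ inner = 5f ef 5c 5c 5c 5c 5c ∥ 03 05.
Outer hash (tag): sum = 95+239+92+92+92+92+92+3+5 = 802 → 03 22.

0322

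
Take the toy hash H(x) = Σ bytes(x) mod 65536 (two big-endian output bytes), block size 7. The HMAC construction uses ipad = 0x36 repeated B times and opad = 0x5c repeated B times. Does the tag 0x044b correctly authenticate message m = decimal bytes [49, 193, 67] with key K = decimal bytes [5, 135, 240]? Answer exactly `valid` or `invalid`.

Key decimal bytes [5, 135, 240] = 05 87 f0 is 3 bytes ≤ B = 7; zero-pad to 7 bytes: K' = 05 87 f0 00 00 00 00.
K' ⊕ ipad = 33 b1 c6 36 36 36 36; K' ⊕ opad = 59 db ac 5c 5c 5c 5c.
Inner hash: sum = 51+177+198+54+54+54+54+49+193+67 = 951 → 03 b7.
Outer hash (recomputed tag): sum = 89+219+172+92+92+92+92+3+183 = 1034 → 04 0a.
Recomputed tag = 040a; claimed = 044b → mismatch.

invalid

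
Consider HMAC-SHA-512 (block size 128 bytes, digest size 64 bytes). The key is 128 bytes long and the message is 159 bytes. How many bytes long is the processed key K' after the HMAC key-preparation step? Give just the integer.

128

Key is 128 ≤ 128 bytes, zero-padded: |K'| = 128.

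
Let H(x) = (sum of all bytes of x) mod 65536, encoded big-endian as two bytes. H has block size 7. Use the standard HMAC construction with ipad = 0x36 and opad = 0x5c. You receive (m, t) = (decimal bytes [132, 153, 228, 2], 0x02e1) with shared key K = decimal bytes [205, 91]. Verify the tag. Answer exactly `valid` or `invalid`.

Key decimal bytes [205, 91] = cd 5b is 2 bytes ≤ B = 7; zero-pad to 7 bytes: K' = cd 5b 00 00 00 00 00.
K' ⊕ ipad = fb 6d 36 36 36 36 36; K' ⊕ opad = 91 07 5c 5c 5c 5c 5c.
Inner hash: sum = 251+109+54+54+54+54+54+132+153+228+2 = 1145 → 04 79.
Outer hash (recomputed tag): sum = 145+7+92+92+92+92+92+4+121 = 737 → 02 e1.
Recomputed tag = 02e1; claimed = 02e1 → match.

valid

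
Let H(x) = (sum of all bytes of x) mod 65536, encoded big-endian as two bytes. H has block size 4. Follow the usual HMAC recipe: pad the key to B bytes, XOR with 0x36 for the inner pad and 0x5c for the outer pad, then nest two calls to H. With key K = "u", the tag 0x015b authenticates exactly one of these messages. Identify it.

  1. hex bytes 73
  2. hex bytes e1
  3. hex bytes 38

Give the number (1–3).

Key "u" = 75 is 1 byte ≤ B = 4; zero-pad to 4 bytes: K' = 75 00 00 00.
K' ⊕ ipad = 43 36 36 36; K' ⊕ opad = 29 5c 5c 5c.
m1: inner = H(43 36 36 36 73) = 01 58; tag = H(29 5c 5c 5c 01 58) = 0196
m2: inner = H(43 36 36 36 e1) = 01 c6; tag = H(29 5c 5c 5c 01 c6) = 0204
m3: inner = H(43 36 36 36 38) = 01 1d; tag = H(29 5c 5c 5c 01 1d) = 015b ← matches

3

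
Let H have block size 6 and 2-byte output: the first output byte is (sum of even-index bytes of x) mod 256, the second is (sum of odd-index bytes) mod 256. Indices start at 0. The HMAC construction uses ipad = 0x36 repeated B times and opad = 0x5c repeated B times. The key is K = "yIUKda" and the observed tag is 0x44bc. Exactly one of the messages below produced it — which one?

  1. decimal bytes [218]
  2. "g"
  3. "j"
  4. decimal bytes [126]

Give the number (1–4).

Key "yIUKda" = 79 49 55 4b 64 61 is exactly B = 6 bytes: K' = 79 49 55 4b 64 61.
K' ⊕ ipad = 4f 7f 63 7d 52 57; K' ⊕ opad = 25 15 09 17 38 3d.
m1: inner = H(4f 7f 63 7d 52 57 da) = de 53; tag = H(25 15 09 17 38 3d de 53) = 44bc ← matches
m2: inner = H(4f 7f 63 7d 52 57 67) = 6b 53; tag = H(25 15 09 17 38 3d 6b 53) = d1bc
m3: inner = H(4f 7f 63 7d 52 57 6a) = 6e 53; tag = H(25 15 09 17 38 3d 6e 53) = d4bc
m4: inner = H(4f 7f 63 7d 52 57 7e) = 82 53; tag = H(25 15 09 17 38 3d 82 53) = e8bc

1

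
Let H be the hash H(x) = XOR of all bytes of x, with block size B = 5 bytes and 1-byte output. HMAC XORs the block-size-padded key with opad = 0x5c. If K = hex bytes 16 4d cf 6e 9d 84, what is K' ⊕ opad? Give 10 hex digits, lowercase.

bf5c5c5c5c

Key hex bytes 16 4d cf 6e 9d 84 is 6 bytes > B = 5, so hash it first: H(key) = e3, then zero-pad to 5 bytes: K' = e3 00 00 00 00.
XOR each byte with 0x5c: e3⊕5c=bf, 00⊕5c=5c, 00⊕5c=5c, 00⊕5c=5c, 00⊕5c=5c.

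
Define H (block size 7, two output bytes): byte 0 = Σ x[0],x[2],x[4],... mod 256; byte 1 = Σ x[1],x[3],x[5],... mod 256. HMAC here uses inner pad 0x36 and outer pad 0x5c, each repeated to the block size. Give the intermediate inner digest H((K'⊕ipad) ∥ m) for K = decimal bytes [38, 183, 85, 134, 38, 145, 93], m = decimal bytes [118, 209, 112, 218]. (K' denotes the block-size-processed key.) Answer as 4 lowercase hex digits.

Key decimal bytes [38, 183, 85, 134, 38, 145, 93] = 26 b7 55 86 26 91 5d is exactly B = 7 bytes: K' = 26 b7 55 86 26 91 5d.
K' ⊕ ipad = 10 81 63 b0 10 a7 6b.
Inner input = 10 81 63 b0 10 a7 6b ∥ 76 d1 70 da.
Inner hash: even-index sum = 665 mod 256 = 153; odd-index sum = 702 mod 256 = 190 → 99 be.

99be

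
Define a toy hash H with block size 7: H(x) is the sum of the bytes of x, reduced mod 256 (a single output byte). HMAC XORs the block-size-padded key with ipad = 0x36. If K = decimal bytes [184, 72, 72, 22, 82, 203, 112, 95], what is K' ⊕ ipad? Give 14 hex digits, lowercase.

Key decimal bytes [184, 72, 72, 22, 82, 203, 112, 95] = b8 48 48 16 52 cb 70 5f is 8 bytes > B = 7, so hash it first: H(key) = 4a, then zero-pad to 7 bytes: K' = 4a 00 00 00 00 00 00.
XOR each byte with 0x36: 4a⊕36=7c, 00⊕36=36, 00⊕36=36, 00⊕36=36, 00⊕36=36, 00⊕36=36, 00⊕36=36.

7c363636363636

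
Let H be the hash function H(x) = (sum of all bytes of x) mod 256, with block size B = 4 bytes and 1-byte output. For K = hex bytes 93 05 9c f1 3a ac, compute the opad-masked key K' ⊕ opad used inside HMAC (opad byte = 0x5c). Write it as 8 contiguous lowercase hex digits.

575c5c5c

Key hex bytes 93 05 9c f1 3a ac is 6 bytes > B = 4, so hash it first: H(key) = 0b, then zero-pad to 4 bytes: K' = 0b 00 00 00.
XOR each byte with 0x5c: 0b⊕5c=57, 00⊕5c=5c, 00⊕5c=5c, 00⊕5c=5c.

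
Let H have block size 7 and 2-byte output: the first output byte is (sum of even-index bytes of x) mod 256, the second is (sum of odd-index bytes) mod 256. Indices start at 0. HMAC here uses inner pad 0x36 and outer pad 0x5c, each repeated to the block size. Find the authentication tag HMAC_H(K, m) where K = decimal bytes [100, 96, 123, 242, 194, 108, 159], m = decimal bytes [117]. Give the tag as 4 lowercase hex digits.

Key decimal bytes [100, 96, 123, 242, 194, 108, 159] = 64 60 7b f2 c2 6c 9f is exactly B = 7 bytes: K' = 64 60 7b f2 c2 6c 9f.
K' ⊕ ipad = 52 56 4d c4 f4 5a a9.  K' ⊕ opad = 38 3c 27 ae 9e 30 c3.
Inner input = (K'⊕ipad) ∥ m = 52 56 4d c4 f4 5a a9 ∥ 75.
Inner hash: even-index sum = 572 mod 256 = 60; odd-index sum = 489 mod 256 = 233 → 3c e9.
Outer input = (K'⊕opad) ∥ inner = 38 3c 27 ae 9e 30 c3 ∥ 3c e9.
Outer hash (tag): even-index sum = 681 mod 256 = 169; odd-index sum = 342 mod 256 = 86 → a9 56.

a956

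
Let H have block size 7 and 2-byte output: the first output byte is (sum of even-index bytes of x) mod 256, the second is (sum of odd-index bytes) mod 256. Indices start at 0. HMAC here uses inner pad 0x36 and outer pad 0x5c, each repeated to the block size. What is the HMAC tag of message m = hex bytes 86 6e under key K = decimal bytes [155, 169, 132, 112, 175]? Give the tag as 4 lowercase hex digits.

8f19

Key decimal bytes [155, 169, 132, 112, 175] = 9b a9 84 70 af is 5 bytes ≤ B = 7; zero-pad to 7 bytes: K' = 9b a9 84 70 af 00 00.
K' ⊕ ipad = ad 9f b2 46 99 36 36.  K' ⊕ opad = c7 f5 d8 2c f3 5c 5c.
Inner input = (K'⊕ipad) ∥ m = ad 9f b2 46 99 36 36 ∥ 86 6e.
Inner hash: even-index sum = 668 mod 256 = 156; odd-index sum = 417 mod 256 = 161 → 9c a1.
Outer input = (K'⊕opad) ∥ inner = c7 f5 d8 2c f3 5c 5c ∥ 9c a1.
Outer hash (tag): even-index sum = 911 mod 256 = 143; odd-index sum = 537 mod 256 = 25 → 8f 19.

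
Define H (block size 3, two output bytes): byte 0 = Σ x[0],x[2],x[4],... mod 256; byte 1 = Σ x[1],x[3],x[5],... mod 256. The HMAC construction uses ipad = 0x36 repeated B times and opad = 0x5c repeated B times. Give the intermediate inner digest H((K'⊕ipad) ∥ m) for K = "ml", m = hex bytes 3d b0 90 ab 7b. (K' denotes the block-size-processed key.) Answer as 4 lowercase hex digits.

eca2

Key "ml" = 6d 6c is 2 bytes ≤ B = 3; zero-pad to 3 bytes: K' = 6d 6c 00.
K' ⊕ ipad = 5b 5a 36.
Inner input = 5b 5a 36 ∥ 3d b0 90 ab 7b.
Inner hash: even-index sum = 492 mod 256 = 236; odd-index sum = 418 mod 256 = 162 → ec a2.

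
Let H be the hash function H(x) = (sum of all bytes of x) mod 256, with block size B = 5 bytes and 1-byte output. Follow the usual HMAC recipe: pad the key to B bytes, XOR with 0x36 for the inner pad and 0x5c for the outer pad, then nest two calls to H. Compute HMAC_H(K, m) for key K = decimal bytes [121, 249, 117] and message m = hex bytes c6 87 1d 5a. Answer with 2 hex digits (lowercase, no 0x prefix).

3c

Key decimal bytes [121, 249, 117] = 79 f9 75 is 3 bytes ≤ B = 5; zero-pad to 5 bytes: K' = 79 f9 75 00 00.
K' ⊕ ipad = 4f cf 43 36 36.  K' ⊕ opad = 25 a5 29 5c 5c.
Inner input = (K'⊕ipad) ∥ m = 4f cf 43 36 36 ∥ c6 87 1d 5a.
Inner hash: sum = 79+207+67+54+54+198+135+29+90 = 913; mod 256 = 145 → 91.
Outer input = (K'⊕opad) ∥ inner = 25 a5 29 5c 5c ∥ 91.
Outer hash (tag): sum = 37+165+41+92+92+145 = 572; mod 256 = 60 → 3c.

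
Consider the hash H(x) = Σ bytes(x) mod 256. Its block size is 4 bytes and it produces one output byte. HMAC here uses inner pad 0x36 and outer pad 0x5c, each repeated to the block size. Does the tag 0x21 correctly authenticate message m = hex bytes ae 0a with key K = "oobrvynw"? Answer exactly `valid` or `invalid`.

Key "oobrvynw" = 6f 6f 62 72 76 79 6e 77 is 8 bytes > B = 4, so hash it first: H(key) = 86, then zero-pad to 4 bytes: K' = 86 00 00 00.
K' ⊕ ipad = b0 36 36 36; K' ⊕ opad = da 5c 5c 5c.
Inner hash: sum = 176+54+54+54+174+10 = 522; mod 256 = 10 → 0a.
Outer hash (recomputed tag): sum = 218+92+92+92+10 = 504; mod 256 = 248 → f8.
Recomputed tag = f8; claimed = 21 → mismatch.

invalid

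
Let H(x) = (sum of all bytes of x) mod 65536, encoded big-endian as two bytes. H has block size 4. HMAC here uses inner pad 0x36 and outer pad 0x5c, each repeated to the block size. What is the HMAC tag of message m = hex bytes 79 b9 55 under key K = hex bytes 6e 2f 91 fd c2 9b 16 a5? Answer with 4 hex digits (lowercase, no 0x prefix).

Key hex bytes 6e 2f 91 fd c2 9b 16 a5 is 8 bytes > B = 4, so hash it first: H(key) = 04 43, then zero-pad to 4 bytes: K' = 04 43 00 00.
K' ⊕ ipad = 32 75 36 36.  K' ⊕ opad = 58 1f 5c 5c.
Inner input = (K'⊕ipad) ∥ m = 32 75 36 36 ∥ 79 b9 55.
Inner hash: sum = 50+117+54+54+121+185+85 = 666 → 02 9a.
Outer input = (K'⊕opad) ∥ inner = 58 1f 5c 5c ∥ 02 9a.
Outer hash (tag): sum = 88+31+92+92+2+154 = 459 → 01 cb.

01cb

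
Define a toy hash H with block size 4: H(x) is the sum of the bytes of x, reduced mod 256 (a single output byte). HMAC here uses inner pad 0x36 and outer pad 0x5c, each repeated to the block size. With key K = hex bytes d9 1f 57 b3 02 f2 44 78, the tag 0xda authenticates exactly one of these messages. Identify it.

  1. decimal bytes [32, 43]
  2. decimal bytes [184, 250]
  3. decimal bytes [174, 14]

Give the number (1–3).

Key hex bytes d9 1f 57 b3 02 f2 44 78 is 8 bytes > B = 4, so hash it first: H(key) = b2, then zero-pad to 4 bytes: K' = b2 00 00 00.
K' ⊕ ipad = 84 36 36 36; K' ⊕ opad = ee 5c 5c 5c.
m1: inner = H(84 36 36 36 20 2b) = 71; tag = H(ee 5c 5c 5c 71) = 73
m2: inner = H(84 36 36 36 b8 fa) = d8; tag = H(ee 5c 5c 5c d8) = da ← matches
m3: inner = H(84 36 36 36 ae 0e) = e2; tag = H(ee 5c 5c 5c e2) = e4

2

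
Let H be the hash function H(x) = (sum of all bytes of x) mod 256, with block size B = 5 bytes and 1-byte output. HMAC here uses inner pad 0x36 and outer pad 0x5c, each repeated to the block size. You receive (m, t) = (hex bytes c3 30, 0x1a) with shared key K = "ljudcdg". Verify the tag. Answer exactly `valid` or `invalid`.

invalid

Key "ljudcdg" = 6c 6a 75 64 63 64 67 is 7 bytes > B = 5, so hash it first: H(key) = dd, then zero-pad to 5 bytes: K' = dd 00 00 00 00.
K' ⊕ ipad = eb 36 36 36 36; K' ⊕ opad = 81 5c 5c 5c 5c.
Inner hash: sum = 235+54+54+54+54+195+48 = 694; mod 256 = 182 → b6.
Outer hash (recomputed tag): sum = 129+92+92+92+92+182 = 679; mod 256 = 167 → a7.
Recomputed tag = a7; claimed = 1a → mismatch.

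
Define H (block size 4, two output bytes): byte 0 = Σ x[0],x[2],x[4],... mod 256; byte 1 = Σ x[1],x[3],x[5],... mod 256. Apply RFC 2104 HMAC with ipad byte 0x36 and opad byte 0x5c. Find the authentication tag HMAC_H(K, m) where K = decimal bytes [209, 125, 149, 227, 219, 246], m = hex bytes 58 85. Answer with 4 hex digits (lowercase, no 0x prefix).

Key decimal bytes [209, 125, 149, 227, 219, 246] = d1 7d 95 e3 db f6 is 6 bytes > B = 4, so hash it first: H(key) = 41 56, then zero-pad to 4 bytes: K' = 41 56 00 00.
K' ⊕ ipad = 77 60 36 36.  K' ⊕ opad = 1d 0a 5c 5c.
Inner input = (K'⊕ipad) ∥ m = 77 60 36 36 ∥ 58 85.
Inner hash: even-index sum = 261 mod 256 = 5; odd-index sum = 283 mod 256 = 27 → 05 1b.
Outer input = (K'⊕opad) ∥ inner = 1d 0a 5c 5c ∥ 05 1b.
Outer hash (tag): even-index sum = 126 mod 256 = 126; odd-index sum = 129 mod 256 = 129 → 7e 81.

7e81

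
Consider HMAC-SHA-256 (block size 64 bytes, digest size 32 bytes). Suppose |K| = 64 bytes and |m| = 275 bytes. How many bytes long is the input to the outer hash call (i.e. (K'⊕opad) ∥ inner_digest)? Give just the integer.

96

Key is 64 ≤ 64 bytes, zero-padded: |K'| = 64.
Outer input = (K'⊕opad) ∥ H(inner) → 64 + 32 = 96 bytes.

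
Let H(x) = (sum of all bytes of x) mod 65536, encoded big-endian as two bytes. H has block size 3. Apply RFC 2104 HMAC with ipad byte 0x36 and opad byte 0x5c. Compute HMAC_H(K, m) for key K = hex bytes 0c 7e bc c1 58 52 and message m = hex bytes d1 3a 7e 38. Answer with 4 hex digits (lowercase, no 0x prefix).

025b

Key hex bytes 0c 7e bc c1 58 52 is 6 bytes > B = 3, so hash it first: H(key) = 02 b1, then zero-pad to 3 bytes: K' = 02 b1 00.
K' ⊕ ipad = 34 87 36.  K' ⊕ opad = 5e ed 5c.
Inner input = (K'⊕ipad) ∥ m = 34 87 36 ∥ d1 3a 7e 38.
Inner hash: sum = 52+135+54+209+58+126+56 = 690 → 02 b2.
Outer input = (K'⊕opad) ∥ inner = 5e ed 5c ∥ 02 b2.
Outer hash (tag): sum = 94+237+92+2+178 = 603 → 02 5b.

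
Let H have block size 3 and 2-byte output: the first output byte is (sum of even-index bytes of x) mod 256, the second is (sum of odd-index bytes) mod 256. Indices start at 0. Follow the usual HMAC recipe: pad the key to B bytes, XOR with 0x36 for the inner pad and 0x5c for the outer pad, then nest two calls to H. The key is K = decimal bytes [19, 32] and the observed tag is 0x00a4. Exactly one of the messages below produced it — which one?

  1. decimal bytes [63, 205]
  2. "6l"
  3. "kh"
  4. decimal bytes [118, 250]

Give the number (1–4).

1

Key decimal bytes [19, 32] = 13 20 is 2 bytes ≤ B = 3; zero-pad to 3 bytes: K' = 13 20 00.
K' ⊕ ipad = 25 16 36; K' ⊕ opad = 4f 7c 5c.
m1: inner = H(25 16 36 3f cd) = 28 55; tag = H(4f 7c 5c 28 55) = 00a4 ← matches
m2: inner = H(25 16 36 36 6c) = c7 4c; tag = H(4f 7c 5c c7 4c) = f743
m3: inner = H(25 16 36 6b 68) = c3 81; tag = H(4f 7c 5c c3 81) = 2c3f
m4: inner = H(25 16 36 76 fa) = 55 8c; tag = H(4f 7c 5c 55 8c) = 37d1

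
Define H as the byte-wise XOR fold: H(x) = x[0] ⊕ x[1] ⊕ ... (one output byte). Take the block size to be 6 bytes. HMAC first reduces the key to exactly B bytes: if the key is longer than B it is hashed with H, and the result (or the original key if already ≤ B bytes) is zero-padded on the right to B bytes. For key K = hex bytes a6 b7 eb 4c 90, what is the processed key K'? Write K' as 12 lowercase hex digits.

Key hex bytes a6 b7 eb 4c 90 is 5 bytes ≤ B = 6; zero-pad to 6 bytes: K' = a6 b7 eb 4c 90 00.

a6b7eb4c9000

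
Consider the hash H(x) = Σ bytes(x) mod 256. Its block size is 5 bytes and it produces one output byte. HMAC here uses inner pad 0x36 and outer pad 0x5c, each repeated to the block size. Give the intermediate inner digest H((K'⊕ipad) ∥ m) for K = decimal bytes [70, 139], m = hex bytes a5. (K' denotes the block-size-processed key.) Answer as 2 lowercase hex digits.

74

Key decimal bytes [70, 139] = 46 8b is 2 bytes ≤ B = 5; zero-pad to 5 bytes: K' = 46 8b 00 00 00.
K' ⊕ ipad = 70 bd 36 36 36.
Inner input = 70 bd 36 36 36 ∥ a5.
Inner hash: sum = 112+189+54+54+54+165 = 628; mod 256 = 116 → 74.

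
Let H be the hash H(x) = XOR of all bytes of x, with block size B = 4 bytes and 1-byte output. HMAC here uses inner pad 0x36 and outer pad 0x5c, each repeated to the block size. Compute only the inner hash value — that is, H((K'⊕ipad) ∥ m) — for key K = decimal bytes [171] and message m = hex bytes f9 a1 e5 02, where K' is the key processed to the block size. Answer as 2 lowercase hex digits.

Key decimal bytes [171] = ab is 1 byte ≤ B = 4; zero-pad to 4 bytes: K' = ab 00 00 00.
K' ⊕ ipad = 9d 36 36 36.
Inner input = 9d 36 36 36 ∥ f9 a1 e5 02.
Inner hash: XOR 9d⊕36⊕36⊕36⊕f9⊕a1⊕e5⊕02 = 14.

14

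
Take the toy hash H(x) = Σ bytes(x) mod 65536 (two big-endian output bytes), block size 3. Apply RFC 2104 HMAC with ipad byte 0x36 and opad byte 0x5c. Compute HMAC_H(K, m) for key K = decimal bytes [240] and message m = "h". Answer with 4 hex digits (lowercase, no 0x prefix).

01ff

Key decimal bytes [240] = f0 is 1 byte ≤ B = 3; zero-pad to 3 bytes: K' = f0 00 00.
K' ⊕ ipad = c6 36 36.  K' ⊕ opad = ac 5c 5c.
Inner input = (K'⊕ipad) ∥ m = c6 36 36 ∥ 68.
Inner hash: sum = 198+54+54+104 = 410 → 01 9a.
Outer input = (K'⊕opad) ∥ inner = ac 5c 5c ∥ 01 9a.
Outer hash (tag): sum = 172+92+92+1+154 = 511 → 01 ff.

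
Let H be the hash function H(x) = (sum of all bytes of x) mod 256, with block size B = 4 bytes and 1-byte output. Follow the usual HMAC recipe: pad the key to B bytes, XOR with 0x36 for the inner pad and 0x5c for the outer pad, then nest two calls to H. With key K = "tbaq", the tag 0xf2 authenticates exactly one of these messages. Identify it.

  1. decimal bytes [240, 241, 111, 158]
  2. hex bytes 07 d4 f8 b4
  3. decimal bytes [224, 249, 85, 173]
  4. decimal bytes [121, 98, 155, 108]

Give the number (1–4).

1

Key "tbaq" = 74 62 61 71 is exactly B = 4 bytes: K' = 74 62 61 71.
K' ⊕ ipad = 42 54 57 47; K' ⊕ opad = 28 3e 3d 2d.
m1: inner = H(42 54 57 47 f0 f1 6f 9e) = 22; tag = H(28 3e 3d 2d 22) = f2 ← matches
m2: inner = H(42 54 57 47 07 d4 f8 b4) = bb; tag = H(28 3e 3d 2d bb) = 8b
m3: inner = H(42 54 57 47 e0 f9 55 ad) = 0f; tag = H(28 3e 3d 2d 0f) = df
m4: inner = H(42 54 57 47 79 62 9b 6c) = 16; tag = H(28 3e 3d 2d 16) = e6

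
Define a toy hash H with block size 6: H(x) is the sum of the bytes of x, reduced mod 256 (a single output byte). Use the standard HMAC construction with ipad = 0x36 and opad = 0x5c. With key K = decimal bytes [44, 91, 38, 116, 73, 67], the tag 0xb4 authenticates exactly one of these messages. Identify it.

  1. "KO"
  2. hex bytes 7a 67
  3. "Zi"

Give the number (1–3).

1

Key decimal bytes [44, 91, 38, 116, 73, 67] = 2c 5b 26 74 49 43 is exactly B = 6 bytes: K' = 2c 5b 26 74 49 43.
K' ⊕ ipad = 1a 6d 10 42 7f 75; K' ⊕ opad = 70 07 7a 28 15 1f.
m1: inner = H(1a 6d 10 42 7f 75 4b 4f) = 67; tag = H(70 07 7a 28 15 1f 67) = b4 ← matches
m2: inner = H(1a 6d 10 42 7f 75 7a 67) = ae; tag = H(70 07 7a 28 15 1f ae) = fb
m3: inner = H(1a 6d 10 42 7f 75 5a 69) = 90; tag = H(70 07 7a 28 15 1f 90) = dd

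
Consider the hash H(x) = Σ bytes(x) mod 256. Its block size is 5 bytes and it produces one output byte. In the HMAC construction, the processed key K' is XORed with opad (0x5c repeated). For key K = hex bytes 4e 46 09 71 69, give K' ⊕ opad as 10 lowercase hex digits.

121a552d35

Key hex bytes 4e 46 09 71 69 is exactly B = 5 bytes: K' = 4e 46 09 71 69.
XOR each byte with 0x5c: 4e⊕5c=12, 46⊕5c=1a, 09⊕5c=55, 71⊕5c=2d, 69⊕5c=35.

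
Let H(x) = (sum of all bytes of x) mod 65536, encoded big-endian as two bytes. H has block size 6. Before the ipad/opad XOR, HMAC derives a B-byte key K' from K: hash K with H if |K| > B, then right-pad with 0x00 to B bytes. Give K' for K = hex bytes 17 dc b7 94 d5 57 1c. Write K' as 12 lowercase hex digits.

038600000000

|K| = 7 > B = 6, so first hash the key.
H(K): sum = 23+220+183+148+213+87+28 = 902 → 03 86.
Zero-pad H(K) = 03 86 to 6 bytes: K' = 03 86 00 00 00 00.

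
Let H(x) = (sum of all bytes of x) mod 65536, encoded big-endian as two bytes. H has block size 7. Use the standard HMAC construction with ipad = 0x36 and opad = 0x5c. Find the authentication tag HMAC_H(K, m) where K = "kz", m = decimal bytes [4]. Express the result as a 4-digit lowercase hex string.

02e5

Key "kz" = 6b 7a is 2 bytes ≤ B = 7; zero-pad to 7 bytes: K' = 6b 7a 00 00 00 00 00.
K' ⊕ ipad = 5d 4c 36 36 36 36 36.  K' ⊕ opad = 37 26 5c 5c 5c 5c 5c.
Inner input = (K'⊕ipad) ∥ m = 5d 4c 36 36 36 36 36 ∥ 04.
Inner hash: sum = 93+76+54+54+54+54+54+4 = 443 → 01 bb.
Outer input = (K'⊕opad) ∥ inner = 37 26 5c 5c 5c 5c 5c ∥ 01 bb.
Outer hash (tag): sum = 55+38+92+92+92+92+92+1+187 = 741 → 02 e5.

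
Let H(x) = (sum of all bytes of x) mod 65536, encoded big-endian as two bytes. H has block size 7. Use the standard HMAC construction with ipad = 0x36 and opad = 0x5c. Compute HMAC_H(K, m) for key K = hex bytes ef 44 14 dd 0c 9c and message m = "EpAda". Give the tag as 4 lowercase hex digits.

0332

Key hex bytes ef 44 14 dd 0c 9c is 6 bytes ≤ B = 7; zero-pad to 7 bytes: K' = ef 44 14 dd 0c 9c 00.
K' ⊕ ipad = d9 72 22 eb 3a aa 36.  K' ⊕ opad = b3 18 48 81 50 c0 5c.
Inner input = (K'⊕ipad) ∥ m = d9 72 22 eb 3a aa 36 ∥ 45 70 41 64 61.
Inner hash: sum = 217+114+34+235+58+170+54+69+112+65+100+97 = 1325 → 05 2d.
Outer input = (K'⊕opad) ∥ inner = b3 18 48 81 50 c0 5c ∥ 05 2d.
Outer hash (tag): sum = 179+24+72+129+80+192+92+5+45 = 818 → 03 32.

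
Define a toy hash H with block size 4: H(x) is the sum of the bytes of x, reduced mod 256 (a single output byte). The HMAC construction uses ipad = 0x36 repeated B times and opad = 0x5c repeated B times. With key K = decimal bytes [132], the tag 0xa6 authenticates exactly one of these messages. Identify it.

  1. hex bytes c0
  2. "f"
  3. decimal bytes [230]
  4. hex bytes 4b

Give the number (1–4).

Key decimal bytes [132] = 84 is 1 byte ≤ B = 4; zero-pad to 4 bytes: K' = 84 00 00 00.
K' ⊕ ipad = b2 36 36 36; K' ⊕ opad = d8 5c 5c 5c.
m1: inner = H(b2 36 36 36 c0) = 14; tag = H(d8 5c 5c 5c 14) = 00
m2: inner = H(b2 36 36 36 66) = ba; tag = H(d8 5c 5c 5c ba) = a6 ← matches
m3: inner = H(b2 36 36 36 e6) = 3a; tag = H(d8 5c 5c 5c 3a) = 26
m4: inner = H(b2 36 36 36 4b) = 9f; tag = H(d8 5c 5c 5c 9f) = 8b

2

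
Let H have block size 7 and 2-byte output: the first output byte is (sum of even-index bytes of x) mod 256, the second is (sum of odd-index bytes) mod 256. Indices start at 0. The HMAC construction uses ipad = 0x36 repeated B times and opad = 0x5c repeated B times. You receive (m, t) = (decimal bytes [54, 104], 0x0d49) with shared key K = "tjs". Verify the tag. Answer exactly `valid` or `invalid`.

Key "tjs" = 74 6a 73 is 3 bytes ≤ B = 7; zero-pad to 7 bytes: K' = 74 6a 73 00 00 00 00.
K' ⊕ ipad = 42 5c 45 36 36 36 36; K' ⊕ opad = 28 36 2f 5c 5c 5c 5c.
Inner hash: even-index sum = 347 mod 256 = 91; odd-index sum = 254 mod 256 = 254 → 5b fe.
Outer hash (recomputed tag): even-index sum = 525 mod 256 = 13; odd-index sum = 329 mod 256 = 73 → 0d 49.
Recomputed tag = 0d49; claimed = 0d49 → match.

valid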